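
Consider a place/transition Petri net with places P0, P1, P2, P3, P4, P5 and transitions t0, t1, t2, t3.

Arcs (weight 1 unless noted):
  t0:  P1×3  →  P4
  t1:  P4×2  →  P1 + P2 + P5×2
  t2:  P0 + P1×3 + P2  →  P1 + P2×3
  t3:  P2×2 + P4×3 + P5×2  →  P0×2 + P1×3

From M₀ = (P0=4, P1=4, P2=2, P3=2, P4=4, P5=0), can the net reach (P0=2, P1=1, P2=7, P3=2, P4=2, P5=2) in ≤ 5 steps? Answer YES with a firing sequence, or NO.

YES — reachable via ⟨t1, t2, t2⟩ (3 firings)

step 1: fire t1:  (P0=4, P1=4, P2=2, P3=2, P4=4, P5=0) → (P0=4, P1=5, P2=3, P3=2, P4=2, P5=2)
step 2: fire t2:  (P0=4, P1=5, P2=3, P3=2, P4=2, P5=2) → (P0=3, P1=3, P2=5, P3=2, P4=2, P5=2)
step 3: fire t2:  (P0=3, P1=3, P2=5, P3=2, P4=2, P5=2) → (P0=2, P1=1, P2=7, P3=2, P4=2, P5=2)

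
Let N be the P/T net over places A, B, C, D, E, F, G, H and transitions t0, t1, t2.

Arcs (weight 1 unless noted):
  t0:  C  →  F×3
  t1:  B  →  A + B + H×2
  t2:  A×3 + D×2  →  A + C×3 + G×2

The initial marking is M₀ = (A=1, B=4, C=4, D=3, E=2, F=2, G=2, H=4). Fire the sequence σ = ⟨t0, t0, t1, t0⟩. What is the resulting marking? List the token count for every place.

step 1: fire t0:  (A=1, B=4, C=4, D=3, E=2, F=2, G=2, H=4) → (A=1, B=4, C=3, D=3, E=2, F=5, G=2, H=4)
step 2: fire t0:  (A=1, B=4, C=3, D=3, E=2, F=5, G=2, H=4) → (A=1, B=4, C=2, D=3, E=2, F=8, G=2, H=4)
step 3: fire t1:  (A=1, B=4, C=2, D=3, E=2, F=8, G=2, H=4) → (A=2, B=4, C=2, D=3, E=2, F=8, G=2, H=6)
step 4: fire t0:  (A=2, B=4, C=2, D=3, E=2, F=8, G=2, H=6) → (A=2, B=4, C=1, D=3, E=2, F=11, G=2, H=6)

(A=2, B=4, C=1, D=3, E=2, F=11, G=2, H=6)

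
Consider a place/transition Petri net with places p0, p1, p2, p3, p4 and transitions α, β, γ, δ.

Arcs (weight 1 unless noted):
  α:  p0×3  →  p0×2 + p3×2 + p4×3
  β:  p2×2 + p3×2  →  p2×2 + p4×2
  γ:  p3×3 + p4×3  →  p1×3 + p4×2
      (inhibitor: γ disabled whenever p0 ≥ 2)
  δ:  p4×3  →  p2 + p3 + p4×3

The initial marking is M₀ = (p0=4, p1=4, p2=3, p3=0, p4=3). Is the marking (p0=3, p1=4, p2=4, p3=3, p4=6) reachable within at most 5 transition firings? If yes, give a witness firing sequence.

YES — reachable via ⟨α, δ⟩ (2 firings)

step 1: fire α:  (p0=4, p1=4, p2=3, p3=0, p4=3) → (p0=3, p1=4, p2=3, p3=2, p4=6)
step 2: fire δ:  (p0=3, p1=4, p2=3, p3=2, p4=6) → (p0=3, p1=4, p2=4, p3=3, p4=6)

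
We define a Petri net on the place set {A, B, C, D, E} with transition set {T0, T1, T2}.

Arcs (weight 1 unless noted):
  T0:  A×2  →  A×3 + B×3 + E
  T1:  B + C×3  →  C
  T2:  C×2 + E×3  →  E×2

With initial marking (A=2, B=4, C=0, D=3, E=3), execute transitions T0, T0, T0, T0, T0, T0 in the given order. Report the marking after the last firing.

step 1: fire T0:  (A=2, B=4, C=0, D=3, E=3) → (A=3, B=7, C=0, D=3, E=4)
step 2: fire T0:  (A=3, B=7, C=0, D=3, E=4) → (A=4, B=10, C=0, D=3, E=5)
step 3: fire T0:  (A=4, B=10, C=0, D=3, E=5) → (A=5, B=13, C=0, D=3, E=6)
step 4: fire T0:  (A=5, B=13, C=0, D=3, E=6) → (A=6, B=16, C=0, D=3, E=7)
step 5: fire T0:  (A=6, B=16, C=0, D=3, E=7) → (A=7, B=19, C=0, D=3, E=8)
step 6: fire T0:  (A=7, B=19, C=0, D=3, E=8) → (A=8, B=22, C=0, D=3, E=9)

(A=8, B=22, C=0, D=3, E=9)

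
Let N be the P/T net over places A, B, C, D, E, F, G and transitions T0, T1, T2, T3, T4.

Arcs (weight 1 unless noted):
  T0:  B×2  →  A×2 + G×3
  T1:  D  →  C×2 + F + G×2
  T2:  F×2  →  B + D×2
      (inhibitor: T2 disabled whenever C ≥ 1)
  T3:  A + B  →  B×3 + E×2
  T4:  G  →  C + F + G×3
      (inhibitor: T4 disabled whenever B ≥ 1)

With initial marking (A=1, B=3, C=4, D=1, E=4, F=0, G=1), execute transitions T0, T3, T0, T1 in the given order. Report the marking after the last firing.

step 1: fire T0:  (A=1, B=3, C=4, D=1, E=4, F=0, G=1) → (A=3, B=1, C=4, D=1, E=4, F=0, G=4)
step 2: fire T3:  (A=3, B=1, C=4, D=1, E=4, F=0, G=4) → (A=2, B=3, C=4, D=1, E=6, F=0, G=4)
step 3: fire T0:  (A=2, B=3, C=4, D=1, E=6, F=0, G=4) → (A=4, B=1, C=4, D=1, E=6, F=0, G=7)
step 4: fire T1:  (A=4, B=1, C=4, D=1, E=6, F=0, G=7) → (A=4, B=1, C=6, D=0, E=6, F=1, G=9)

(A=4, B=1, C=6, D=0, E=6, F=1, G=9)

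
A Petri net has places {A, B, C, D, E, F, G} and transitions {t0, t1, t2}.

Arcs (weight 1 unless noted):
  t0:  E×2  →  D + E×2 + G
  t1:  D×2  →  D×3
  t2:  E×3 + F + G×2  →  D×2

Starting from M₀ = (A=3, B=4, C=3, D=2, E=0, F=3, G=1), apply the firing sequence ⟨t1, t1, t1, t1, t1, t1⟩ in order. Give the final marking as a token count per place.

(A=3, B=4, C=3, D=8, E=0, F=3, G=1)

step 1: fire t1:  (A=3, B=4, C=3, D=2, E=0, F=3, G=1) → (A=3, B=4, C=3, D=3, E=0, F=3, G=1)
step 2: fire t1:  (A=3, B=4, C=3, D=3, E=0, F=3, G=1) → (A=3, B=4, C=3, D=4, E=0, F=3, G=1)
step 3: fire t1:  (A=3, B=4, C=3, D=4, E=0, F=3, G=1) → (A=3, B=4, C=3, D=5, E=0, F=3, G=1)
step 4: fire t1:  (A=3, B=4, C=3, D=5, E=0, F=3, G=1) → (A=3, B=4, C=3, D=6, E=0, F=3, G=1)
step 5: fire t1:  (A=3, B=4, C=3, D=6, E=0, F=3, G=1) → (A=3, B=4, C=3, D=7, E=0, F=3, G=1)
step 6: fire t1:  (A=3, B=4, C=3, D=7, E=0, F=3, G=1) → (A=3, B=4, C=3, D=8, E=0, F=3, G=1)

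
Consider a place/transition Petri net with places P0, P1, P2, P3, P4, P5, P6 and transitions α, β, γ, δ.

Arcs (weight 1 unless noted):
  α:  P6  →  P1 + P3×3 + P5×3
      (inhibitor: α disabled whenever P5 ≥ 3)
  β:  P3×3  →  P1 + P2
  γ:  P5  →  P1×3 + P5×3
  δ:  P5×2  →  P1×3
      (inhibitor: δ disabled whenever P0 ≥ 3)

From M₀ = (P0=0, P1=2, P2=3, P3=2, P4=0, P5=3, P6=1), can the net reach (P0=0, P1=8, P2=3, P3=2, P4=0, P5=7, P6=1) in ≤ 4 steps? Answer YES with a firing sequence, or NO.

step 1: fire γ:  (P0=0, P1=2, P2=3, P3=2, P4=0, P5=3, P6=1) → (P0=0, P1=5, P2=3, P3=2, P4=0, P5=5, P6=1)
step 2: fire γ:  (P0=0, P1=5, P2=3, P3=2, P4=0, P5=5, P6=1) → (P0=0, P1=8, P2=3, P3=2, P4=0, P5=7, P6=1)

YES — reachable via ⟨γ, γ⟩ (2 firings)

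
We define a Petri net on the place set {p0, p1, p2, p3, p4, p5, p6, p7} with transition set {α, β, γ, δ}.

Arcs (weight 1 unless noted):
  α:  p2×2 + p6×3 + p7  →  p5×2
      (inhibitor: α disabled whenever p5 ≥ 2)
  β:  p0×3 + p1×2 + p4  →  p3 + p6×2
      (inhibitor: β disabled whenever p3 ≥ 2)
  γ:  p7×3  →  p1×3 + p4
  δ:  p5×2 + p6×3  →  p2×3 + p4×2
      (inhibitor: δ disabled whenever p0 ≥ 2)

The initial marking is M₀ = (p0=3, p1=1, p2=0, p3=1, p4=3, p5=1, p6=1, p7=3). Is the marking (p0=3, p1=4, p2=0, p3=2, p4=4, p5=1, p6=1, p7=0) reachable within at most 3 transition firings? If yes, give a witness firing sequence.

NO — not reachable within 3 firings

depth 0: 1 marking
depth 1: 2 markings reached so far
depth 2: 3 markings reached so far
depth 3: 3 markings reached so far
(frontier empty at depth 3; search complete)
target is not among the 3 markings reachable within 3 steps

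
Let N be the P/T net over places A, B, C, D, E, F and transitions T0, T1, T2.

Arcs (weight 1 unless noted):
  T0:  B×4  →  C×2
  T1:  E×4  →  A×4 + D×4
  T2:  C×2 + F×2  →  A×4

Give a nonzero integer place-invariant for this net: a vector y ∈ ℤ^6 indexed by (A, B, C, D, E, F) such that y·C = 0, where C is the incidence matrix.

Incidence matrix C (rows=places, cols=transitions):
       T0   T1   T2
    A   0    4    4
    B  -4    0    0
    C   2    0   -2
    D   0    4    0
    E   0   -4    0
    F   0    0   -2

Candidate y = [1, 1, 2, -1, 0, 0]; check y·C column-wise:
  col T0: 1·0 + 1·-4 + 2·2 + -1·0 = 0
  col T1: 1·4 + 1·0 + 2·0 + -1·4 + 0·-4 = 0
  col T2: 1·4 + 1·0 + 2·-2 + -1·0 + 0·-2 = 0

y = (A:1, B:1, C:2, D:-1, E:0, F:0)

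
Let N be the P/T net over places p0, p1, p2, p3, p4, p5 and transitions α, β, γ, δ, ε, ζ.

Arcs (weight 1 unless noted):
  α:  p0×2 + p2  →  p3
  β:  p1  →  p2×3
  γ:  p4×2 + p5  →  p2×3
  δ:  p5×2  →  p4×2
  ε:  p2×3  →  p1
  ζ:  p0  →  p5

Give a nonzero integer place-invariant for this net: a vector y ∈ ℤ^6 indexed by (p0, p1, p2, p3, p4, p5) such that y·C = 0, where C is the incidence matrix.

y = (p0:1, p1:3, p2:1, p3:3, p4:1, p5:1)

Incidence matrix C (rows=places, cols=transitions):
        α    β    γ    δ    ε    ζ
   p0  -2    0    0    0    0   -1
   p1   0   -1    0    0    1    0
   p2  -1    3    3    0   -3    0
   p3   1    0    0    0    0    0
   p4   0    0   -2    2    0    0
   p5   0    0   -1   -2    0    1

Candidate y = [1, 3, 1, 3, 1, 1]; check y·C column-wise:
  col α: 1·-2 + 3·0 + 1·-1 + 3·1 + 1·0 + 1·0 = 0
  col β: 1·0 + 3·-1 + 1·3 + 3·0 + 1·0 + 1·0 = 0
  col γ: 1·0 + 3·0 + 1·3 + 3·0 + 1·-2 + 1·-1 = 0
  col δ: 1·0 + 3·0 + 1·0 + 3·0 + 1·2 + 1·-2 = 0
  col ε: 1·0 + 3·1 + 1·-3 + 3·0 + 1·0 + 1·0 = 0
  col ζ: 1·-1 + 3·0 + 1·0 + 3·0 + 1·0 + 1·1 = 0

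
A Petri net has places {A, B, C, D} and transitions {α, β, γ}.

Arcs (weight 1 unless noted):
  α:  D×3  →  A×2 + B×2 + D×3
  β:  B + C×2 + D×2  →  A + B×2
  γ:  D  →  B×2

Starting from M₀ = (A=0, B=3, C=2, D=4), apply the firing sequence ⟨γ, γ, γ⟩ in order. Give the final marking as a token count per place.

(A=0, B=9, C=2, D=1)

step 1: fire γ:  (A=0, B=3, C=2, D=4) → (A=0, B=5, C=2, D=3)
step 2: fire γ:  (A=0, B=5, C=2, D=3) → (A=0, B=7, C=2, D=2)
step 3: fire γ:  (A=0, B=7, C=2, D=2) → (A=0, B=9, C=2, D=1)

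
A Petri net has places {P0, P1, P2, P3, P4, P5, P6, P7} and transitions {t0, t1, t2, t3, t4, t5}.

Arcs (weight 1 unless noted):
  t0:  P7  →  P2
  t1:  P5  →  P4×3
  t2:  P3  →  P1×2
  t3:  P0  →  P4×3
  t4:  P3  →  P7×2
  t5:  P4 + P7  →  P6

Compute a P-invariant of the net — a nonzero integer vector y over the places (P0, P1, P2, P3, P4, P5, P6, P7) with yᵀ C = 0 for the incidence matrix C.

Incidence matrix C (rows=places, cols=transitions):
       t0   t1   t2   t3   t4   t5
   P0   0    0    0   -1    0    0
   P1   0    0    2    0    0    0
   P2   1    0    0    0    0    0
   P3   0    0   -1    0   -1    0
   P4   0    3    0    3    0   -1
   P5   0   -1    0    0    0    0
   P6   0    0    0    0    0    1
   P7  -1    0    0    0    2   -1

Candidate y = [3, 0, 0, 0, 1, 3, 1, 0]; check y·C column-wise:
  col t0: 3·0 + 0·1 + 1·0 + 3·0 + 1·0 + 0·-1 = 0
  col t1: 3·0 + 1·3 + 3·-1 + 1·0 = 0
  col t2: 3·0 + 0·2 + 0·-1 + 1·0 + 3·0 + 1·0 = 0
  col t3: 3·-1 + 1·3 + 3·0 + 1·0 = 0
  col t4: 3·0 + 0·-1 + 1·0 + 3·0 + 1·0 + 0·2 = 0
  col t5: 3·0 + 1·-1 + 3·0 + 1·1 + 0·-1 = 0

y = (P0:3, P1:0, P2:0, P3:0, P4:1, P5:3, P6:1, P7:0)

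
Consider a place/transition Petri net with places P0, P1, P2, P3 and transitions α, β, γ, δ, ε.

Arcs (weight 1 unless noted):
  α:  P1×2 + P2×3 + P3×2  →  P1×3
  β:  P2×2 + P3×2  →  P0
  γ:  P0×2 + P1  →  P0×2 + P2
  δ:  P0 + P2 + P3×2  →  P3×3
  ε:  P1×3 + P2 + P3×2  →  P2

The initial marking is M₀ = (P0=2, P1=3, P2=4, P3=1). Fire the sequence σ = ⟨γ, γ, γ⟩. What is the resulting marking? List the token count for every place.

(P0=2, P1=0, P2=7, P3=1)

step 1: fire γ:  (P0=2, P1=3, P2=4, P3=1) → (P0=2, P1=2, P2=5, P3=1)
step 2: fire γ:  (P0=2, P1=2, P2=5, P3=1) → (P0=2, P1=1, P2=6, P3=1)
step 3: fire γ:  (P0=2, P1=1, P2=6, P3=1) → (P0=2, P1=0, P2=7, P3=1)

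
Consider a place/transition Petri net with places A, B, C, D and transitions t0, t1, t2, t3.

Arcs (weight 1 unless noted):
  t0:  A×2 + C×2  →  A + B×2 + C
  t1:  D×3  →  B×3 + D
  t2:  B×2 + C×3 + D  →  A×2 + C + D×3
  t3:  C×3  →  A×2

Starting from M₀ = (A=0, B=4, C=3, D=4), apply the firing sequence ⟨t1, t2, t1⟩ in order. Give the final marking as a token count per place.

step 1: fire t1:  (A=0, B=4, C=3, D=4) → (A=0, B=7, C=3, D=2)
step 2: fire t2:  (A=0, B=7, C=3, D=2) → (A=2, B=5, C=1, D=4)
step 3: fire t1:  (A=2, B=5, C=1, D=4) → (A=2, B=8, C=1, D=2)

(A=2, B=8, C=1, D=2)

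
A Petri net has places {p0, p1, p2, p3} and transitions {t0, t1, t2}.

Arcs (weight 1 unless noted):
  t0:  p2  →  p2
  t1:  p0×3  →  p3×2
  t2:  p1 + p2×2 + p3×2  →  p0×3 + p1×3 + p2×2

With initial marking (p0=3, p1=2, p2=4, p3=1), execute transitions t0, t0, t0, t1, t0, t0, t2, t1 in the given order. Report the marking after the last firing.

step 1: fire t0:  (p0=3, p1=2, p2=4, p3=1) → (p0=3, p1=2, p2=4, p3=1)
step 2: fire t0:  (p0=3, p1=2, p2=4, p3=1) → (p0=3, p1=2, p2=4, p3=1)
step 3: fire t0:  (p0=3, p1=2, p2=4, p3=1) → (p0=3, p1=2, p2=4, p3=1)
step 4: fire t1:  (p0=3, p1=2, p2=4, p3=1) → (p0=0, p1=2, p2=4, p3=3)
step 5: fire t0:  (p0=0, p1=2, p2=4, p3=3) → (p0=0, p1=2, p2=4, p3=3)
step 6: fire t0:  (p0=0, p1=2, p2=4, p3=3) → (p0=0, p1=2, p2=4, p3=3)
step 7: fire t2:  (p0=0, p1=2, p2=4, p3=3) → (p0=3, p1=4, p2=4, p3=1)
step 8: fire t1:  (p0=3, p1=4, p2=4, p3=1) → (p0=0, p1=4, p2=4, p3=3)

(p0=0, p1=4, p2=4, p3=3)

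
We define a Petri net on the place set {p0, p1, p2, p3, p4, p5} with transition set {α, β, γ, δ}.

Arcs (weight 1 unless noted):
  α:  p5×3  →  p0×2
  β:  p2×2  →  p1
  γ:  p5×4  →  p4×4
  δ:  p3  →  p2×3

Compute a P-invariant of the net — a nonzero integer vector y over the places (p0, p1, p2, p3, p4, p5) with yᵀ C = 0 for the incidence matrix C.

Incidence matrix C (rows=places, cols=transitions):
        α    β    γ    δ
   p0   2    0    0    0
   p1   0    1    0    0
   p2   0   -2    0    3
   p3   0    0    0   -1
   p4   0    0    4    0
   p5  -3    0   -4    0

Candidate y = [0, 2, 1, 3, 0, 0]; check y·C column-wise:
  col α: 0·2 + 2·0 + 1·0 + 3·0 + 0·-3 = 0
  col β: 2·1 + 1·-2 + 3·0 = 0
  col γ: 2·0 + 1·0 + 3·0 + 0·4 + 0·-4 = 0
  col δ: 2·0 + 1·3 + 3·-1 = 0

y = (p0:0, p1:2, p2:1, p3:3, p4:0, p5:0)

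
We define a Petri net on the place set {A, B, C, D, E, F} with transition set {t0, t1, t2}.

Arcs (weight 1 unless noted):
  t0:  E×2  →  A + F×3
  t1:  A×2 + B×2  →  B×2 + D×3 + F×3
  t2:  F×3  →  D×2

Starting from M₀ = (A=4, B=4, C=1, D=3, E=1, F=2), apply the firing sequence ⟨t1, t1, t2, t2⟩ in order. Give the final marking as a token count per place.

step 1: fire t1:  (A=4, B=4, C=1, D=3, E=1, F=2) → (A=2, B=4, C=1, D=6, E=1, F=5)
step 2: fire t1:  (A=2, B=4, C=1, D=6, E=1, F=5) → (A=0, B=4, C=1, D=9, E=1, F=8)
step 3: fire t2:  (A=0, B=4, C=1, D=9, E=1, F=8) → (A=0, B=4, C=1, D=11, E=1, F=5)
step 4: fire t2:  (A=0, B=4, C=1, D=11, E=1, F=5) → (A=0, B=4, C=1, D=13, E=1, F=2)

(A=0, B=4, C=1, D=13, E=1, F=2)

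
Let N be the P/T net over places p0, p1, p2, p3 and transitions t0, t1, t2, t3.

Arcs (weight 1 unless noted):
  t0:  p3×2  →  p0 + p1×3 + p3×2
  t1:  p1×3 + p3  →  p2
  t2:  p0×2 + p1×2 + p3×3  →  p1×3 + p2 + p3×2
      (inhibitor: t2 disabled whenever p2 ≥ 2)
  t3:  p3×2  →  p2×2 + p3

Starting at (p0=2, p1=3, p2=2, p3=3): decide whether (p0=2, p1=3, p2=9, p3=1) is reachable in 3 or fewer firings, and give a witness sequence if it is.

depth 0: 1 marking
depth 1: 4 markings reached so far
depth 2: 9 markings reached so far
depth 3: 16 markings reached so far
target is not among the 16 markings reachable within 3 steps

NO — not reachable within 3 firings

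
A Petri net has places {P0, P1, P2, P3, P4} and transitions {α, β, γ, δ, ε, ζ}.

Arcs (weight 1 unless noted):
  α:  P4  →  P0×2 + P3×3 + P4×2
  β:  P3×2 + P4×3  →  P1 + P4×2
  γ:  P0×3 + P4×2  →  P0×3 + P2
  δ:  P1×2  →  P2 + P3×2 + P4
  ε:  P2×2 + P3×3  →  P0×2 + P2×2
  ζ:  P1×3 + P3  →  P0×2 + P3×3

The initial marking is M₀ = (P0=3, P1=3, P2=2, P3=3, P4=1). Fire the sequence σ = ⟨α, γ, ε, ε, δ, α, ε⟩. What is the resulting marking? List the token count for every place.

step 1: fire α:  (P0=3, P1=3, P2=2, P3=3, P4=1) → (P0=5, P1=3, P2=2, P3=6, P4=2)
step 2: fire γ:  (P0=5, P1=3, P2=2, P3=6, P4=2) → (P0=5, P1=3, P2=3, P3=6, P4=0)
step 3: fire ε:  (P0=5, P1=3, P2=3, P3=6, P4=0) → (P0=7, P1=3, P2=3, P3=3, P4=0)
step 4: fire ε:  (P0=7, P1=3, P2=3, P3=3, P4=0) → (P0=9, P1=3, P2=3, P3=0, P4=0)
step 5: fire δ:  (P0=9, P1=3, P2=3, P3=0, P4=0) → (P0=9, P1=1, P2=4, P3=2, P4=1)
step 6: fire α:  (P0=9, P1=1, P2=4, P3=2, P4=1) → (P0=11, P1=1, P2=4, P3=5, P4=2)
step 7: fire ε:  (P0=11, P1=1, P2=4, P3=5, P4=2) → (P0=13, P1=1, P2=4, P3=2, P4=2)

(P0=13, P1=1, P2=4, P3=2, P4=2)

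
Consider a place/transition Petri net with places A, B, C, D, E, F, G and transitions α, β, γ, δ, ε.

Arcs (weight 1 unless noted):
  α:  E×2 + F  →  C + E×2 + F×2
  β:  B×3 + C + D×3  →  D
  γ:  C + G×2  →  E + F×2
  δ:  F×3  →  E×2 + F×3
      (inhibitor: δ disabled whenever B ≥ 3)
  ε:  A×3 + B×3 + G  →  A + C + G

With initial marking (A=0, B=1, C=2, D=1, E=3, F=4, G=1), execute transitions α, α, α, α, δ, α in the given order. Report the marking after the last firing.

(A=0, B=1, C=7, D=1, E=5, F=9, G=1)

step 1: fire α:  (A=0, B=1, C=2, D=1, E=3, F=4, G=1) → (A=0, B=1, C=3, D=1, E=3, F=5, G=1)
step 2: fire α:  (A=0, B=1, C=3, D=1, E=3, F=5, G=1) → (A=0, B=1, C=4, D=1, E=3, F=6, G=1)
step 3: fire α:  (A=0, B=1, C=4, D=1, E=3, F=6, G=1) → (A=0, B=1, C=5, D=1, E=3, F=7, G=1)
step 4: fire α:  (A=0, B=1, C=5, D=1, E=3, F=7, G=1) → (A=0, B=1, C=6, D=1, E=3, F=8, G=1)
step 5: fire δ:  (A=0, B=1, C=6, D=1, E=3, F=8, G=1) → (A=0, B=1, C=6, D=1, E=5, F=8, G=1)
step 6: fire α:  (A=0, B=1, C=6, D=1, E=5, F=8, G=1) → (A=0, B=1, C=7, D=1, E=5, F=9, G=1)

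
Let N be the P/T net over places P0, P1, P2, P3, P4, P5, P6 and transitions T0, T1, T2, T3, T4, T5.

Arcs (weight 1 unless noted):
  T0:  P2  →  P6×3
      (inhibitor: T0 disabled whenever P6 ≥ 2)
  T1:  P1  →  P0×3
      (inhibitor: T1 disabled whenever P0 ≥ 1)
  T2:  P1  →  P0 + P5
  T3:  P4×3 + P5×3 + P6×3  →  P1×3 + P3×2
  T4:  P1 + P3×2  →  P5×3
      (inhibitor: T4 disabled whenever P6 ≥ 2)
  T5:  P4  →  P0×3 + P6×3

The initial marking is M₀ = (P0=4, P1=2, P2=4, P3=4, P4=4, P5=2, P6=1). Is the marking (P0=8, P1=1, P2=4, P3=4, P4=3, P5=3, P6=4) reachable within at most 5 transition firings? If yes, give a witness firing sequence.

YES — reachable via ⟨T2, T5⟩ (2 firings)

step 1: fire T2:  (P0=4, P1=2, P2=4, P3=4, P4=4, P5=2, P6=1) → (P0=5, P1=1, P2=4, P3=4, P4=4, P5=3, P6=1)
step 2: fire T5:  (P0=5, P1=1, P2=4, P3=4, P4=4, P5=3, P6=1) → (P0=8, P1=1, P2=4, P3=4, P4=3, P5=3, P6=4)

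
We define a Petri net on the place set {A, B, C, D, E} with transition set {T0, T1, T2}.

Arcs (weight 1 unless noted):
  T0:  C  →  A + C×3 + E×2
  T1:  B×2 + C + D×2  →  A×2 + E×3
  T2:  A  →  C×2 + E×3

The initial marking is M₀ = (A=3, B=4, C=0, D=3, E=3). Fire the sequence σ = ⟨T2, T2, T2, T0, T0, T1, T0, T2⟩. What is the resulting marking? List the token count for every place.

(A=4, B=2, C=13, D=1, E=24)

step 1: fire T2:  (A=3, B=4, C=0, D=3, E=3) → (A=2, B=4, C=2, D=3, E=6)
step 2: fire T2:  (A=2, B=4, C=2, D=3, E=6) → (A=1, B=4, C=4, D=3, E=9)
step 3: fire T2:  (A=1, B=4, C=4, D=3, E=9) → (A=0, B=4, C=6, D=3, E=12)
step 4: fire T0:  (A=0, B=4, C=6, D=3, E=12) → (A=1, B=4, C=8, D=3, E=14)
step 5: fire T0:  (A=1, B=4, C=8, D=3, E=14) → (A=2, B=4, C=10, D=3, E=16)
step 6: fire T1:  (A=2, B=4, C=10, D=3, E=16) → (A=4, B=2, C=9, D=1, E=19)
step 7: fire T0:  (A=4, B=2, C=9, D=1, E=19) → (A=5, B=2, C=11, D=1, E=21)
step 8: fire T2:  (A=5, B=2, C=11, D=1, E=21) → (A=4, B=2, C=13, D=1, E=24)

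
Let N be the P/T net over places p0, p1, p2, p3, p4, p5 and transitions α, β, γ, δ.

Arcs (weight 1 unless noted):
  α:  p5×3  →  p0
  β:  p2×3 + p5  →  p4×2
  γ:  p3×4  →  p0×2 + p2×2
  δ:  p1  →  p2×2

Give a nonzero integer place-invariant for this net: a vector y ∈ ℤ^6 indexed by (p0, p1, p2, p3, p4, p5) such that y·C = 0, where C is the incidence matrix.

Incidence matrix C (rows=places, cols=transitions):
        α    β    γ    δ
   p0   1    0    2    0
   p1   0    0    0   -1
   p2   0   -3    2    2
   p3   0    0   -4    0
   p4   0    2    0    0
   p5  -3   -1    0    0

Candidate y = [0, 4, 2, 1, 3, 0]; check y·C column-wise:
  col α: 0·1 + 4·0 + 2·0 + 1·0 + 3·0 + 0·-3 = 0
  col β: 4·0 + 2·-3 + 1·0 + 3·2 + 0·-1 = 0
  col γ: 0·2 + 4·0 + 2·2 + 1·-4 + 3·0 = 0
  col δ: 4·-1 + 2·2 + 1·0 + 3·0 = 0

y = (p0:0, p1:4, p2:2, p3:1, p4:3, p5:0)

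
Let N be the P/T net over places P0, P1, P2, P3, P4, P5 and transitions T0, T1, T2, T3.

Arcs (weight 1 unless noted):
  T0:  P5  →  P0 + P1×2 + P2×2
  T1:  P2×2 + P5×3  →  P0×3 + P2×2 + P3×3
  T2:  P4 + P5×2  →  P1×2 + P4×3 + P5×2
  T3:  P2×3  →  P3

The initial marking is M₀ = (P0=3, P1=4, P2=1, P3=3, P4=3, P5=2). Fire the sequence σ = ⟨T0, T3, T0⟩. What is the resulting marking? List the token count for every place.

step 1: fire T0:  (P0=3, P1=4, P2=1, P3=3, P4=3, P5=2) → (P0=4, P1=6, P2=3, P3=3, P4=3, P5=1)
step 2: fire T3:  (P0=4, P1=6, P2=3, P3=3, P4=3, P5=1) → (P0=4, P1=6, P2=0, P3=4, P4=3, P5=1)
step 3: fire T0:  (P0=4, P1=6, P2=0, P3=4, P4=3, P5=1) → (P0=5, P1=8, P2=2, P3=4, P4=3, P5=0)

(P0=5, P1=8, P2=2, P3=4, P4=3, P5=0)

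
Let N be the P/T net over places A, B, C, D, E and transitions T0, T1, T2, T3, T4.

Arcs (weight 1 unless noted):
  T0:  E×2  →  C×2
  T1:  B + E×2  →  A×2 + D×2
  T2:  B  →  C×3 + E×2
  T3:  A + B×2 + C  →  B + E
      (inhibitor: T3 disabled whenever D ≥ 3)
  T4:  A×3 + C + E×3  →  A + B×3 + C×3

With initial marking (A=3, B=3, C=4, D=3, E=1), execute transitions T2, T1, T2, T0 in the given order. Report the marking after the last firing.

(A=5, B=0, C=12, D=5, E=1)

step 1: fire T2:  (A=3, B=3, C=4, D=3, E=1) → (A=3, B=2, C=7, D=3, E=3)
step 2: fire T1:  (A=3, B=2, C=7, D=3, E=3) → (A=5, B=1, C=7, D=5, E=1)
step 3: fire T2:  (A=5, B=1, C=7, D=5, E=1) → (A=5, B=0, C=10, D=5, E=3)
step 4: fire T0:  (A=5, B=0, C=10, D=5, E=3) → (A=5, B=0, C=12, D=5, E=1)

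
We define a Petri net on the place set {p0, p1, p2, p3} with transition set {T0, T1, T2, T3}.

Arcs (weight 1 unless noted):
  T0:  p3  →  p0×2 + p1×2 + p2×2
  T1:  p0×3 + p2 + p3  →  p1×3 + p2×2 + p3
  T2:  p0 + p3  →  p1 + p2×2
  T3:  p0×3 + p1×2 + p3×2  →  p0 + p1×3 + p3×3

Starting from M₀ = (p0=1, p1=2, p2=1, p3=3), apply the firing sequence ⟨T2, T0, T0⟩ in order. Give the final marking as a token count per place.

(p0=4, p1=7, p2=7, p3=0)

step 1: fire T2:  (p0=1, p1=2, p2=1, p3=3) → (p0=0, p1=3, p2=3, p3=2)
step 2: fire T0:  (p0=0, p1=3, p2=3, p3=2) → (p0=2, p1=5, p2=5, p3=1)
step 3: fire T0:  (p0=2, p1=5, p2=5, p3=1) → (p0=4, p1=7, p2=7, p3=0)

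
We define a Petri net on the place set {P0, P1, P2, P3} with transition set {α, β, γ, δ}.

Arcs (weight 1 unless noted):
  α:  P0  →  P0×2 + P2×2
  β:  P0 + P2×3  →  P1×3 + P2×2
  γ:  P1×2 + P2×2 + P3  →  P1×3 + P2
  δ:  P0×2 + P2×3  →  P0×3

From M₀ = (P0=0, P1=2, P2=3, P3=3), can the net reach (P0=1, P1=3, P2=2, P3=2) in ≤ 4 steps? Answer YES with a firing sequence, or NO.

NO — not reachable within 4 firings

depth 0: 1 marking
depth 1: 2 markings reached so far
depth 2: 3 markings reached so far
depth 3: 3 markings reached so far
(frontier empty at depth 3; search complete)
target is not among the 3 markings reachable within 4 steps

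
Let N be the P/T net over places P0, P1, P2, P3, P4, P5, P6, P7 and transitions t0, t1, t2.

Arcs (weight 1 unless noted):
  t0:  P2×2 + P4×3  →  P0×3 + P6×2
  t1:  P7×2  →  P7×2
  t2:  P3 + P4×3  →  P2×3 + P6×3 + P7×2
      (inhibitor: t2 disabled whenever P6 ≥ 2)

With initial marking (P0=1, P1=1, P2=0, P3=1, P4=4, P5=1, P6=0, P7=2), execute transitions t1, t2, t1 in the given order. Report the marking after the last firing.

(P0=1, P1=1, P2=3, P3=0, P4=1, P5=1, P6=3, P7=4)

step 1: fire t1:  (P0=1, P1=1, P2=0, P3=1, P4=4, P5=1, P6=0, P7=2) → (P0=1, P1=1, P2=0, P3=1, P4=4, P5=1, P6=0, P7=2)
step 2: fire t2:  (P0=1, P1=1, P2=0, P3=1, P4=4, P5=1, P6=0, P7=2) → (P0=1, P1=1, P2=3, P3=0, P4=1, P5=1, P6=3, P7=4)
step 3: fire t1:  (P0=1, P1=1, P2=3, P3=0, P4=1, P5=1, P6=3, P7=4) → (P0=1, P1=1, P2=3, P3=0, P4=1, P5=1, P6=3, P7=4)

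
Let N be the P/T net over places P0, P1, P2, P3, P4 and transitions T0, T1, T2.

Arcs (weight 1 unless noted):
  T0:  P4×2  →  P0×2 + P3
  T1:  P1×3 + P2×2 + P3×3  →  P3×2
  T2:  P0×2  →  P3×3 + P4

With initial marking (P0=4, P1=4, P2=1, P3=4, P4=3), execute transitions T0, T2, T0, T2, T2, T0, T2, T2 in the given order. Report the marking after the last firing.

(P0=0, P1=4, P2=1, P3=22, P4=2)

step 1: fire T0:  (P0=4, P1=4, P2=1, P3=4, P4=3) → (P0=6, P1=4, P2=1, P3=5, P4=1)
step 2: fire T2:  (P0=6, P1=4, P2=1, P3=5, P4=1) → (P0=4, P1=4, P2=1, P3=8, P4=2)
step 3: fire T0:  (P0=4, P1=4, P2=1, P3=8, P4=2) → (P0=6, P1=4, P2=1, P3=9, P4=0)
step 4: fire T2:  (P0=6, P1=4, P2=1, P3=9, P4=0) → (P0=4, P1=4, P2=1, P3=12, P4=1)
step 5: fire T2:  (P0=4, P1=4, P2=1, P3=12, P4=1) → (P0=2, P1=4, P2=1, P3=15, P4=2)
step 6: fire T0:  (P0=2, P1=4, P2=1, P3=15, P4=2) → (P0=4, P1=4, P2=1, P3=16, P4=0)
step 7: fire T2:  (P0=4, P1=4, P2=1, P3=16, P4=0) → (P0=2, P1=4, P2=1, P3=19, P4=1)
step 8: fire T2:  (P0=2, P1=4, P2=1, P3=19, P4=1) → (P0=0, P1=4, P2=1, P3=22, P4=2)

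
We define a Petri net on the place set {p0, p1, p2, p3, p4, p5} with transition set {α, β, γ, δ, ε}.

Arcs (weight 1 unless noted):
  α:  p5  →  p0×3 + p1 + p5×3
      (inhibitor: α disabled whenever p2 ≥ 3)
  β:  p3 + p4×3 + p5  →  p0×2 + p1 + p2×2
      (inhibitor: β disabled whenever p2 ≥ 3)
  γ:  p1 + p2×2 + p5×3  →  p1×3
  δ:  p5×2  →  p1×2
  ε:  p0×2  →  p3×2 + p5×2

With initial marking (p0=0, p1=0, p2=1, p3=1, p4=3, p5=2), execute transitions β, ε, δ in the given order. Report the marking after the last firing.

(p0=0, p1=3, p2=3, p3=2, p4=0, p5=1)

step 1: fire β:  (p0=0, p1=0, p2=1, p3=1, p4=3, p5=2) → (p0=2, p1=1, p2=3, p3=0, p4=0, p5=1)
step 2: fire ε:  (p0=2, p1=1, p2=3, p3=0, p4=0, p5=1) → (p0=0, p1=1, p2=3, p3=2, p4=0, p5=3)
step 3: fire δ:  (p0=0, p1=1, p2=3, p3=2, p4=0, p5=3) → (p0=0, p1=3, p2=3, p3=2, p4=0, p5=1)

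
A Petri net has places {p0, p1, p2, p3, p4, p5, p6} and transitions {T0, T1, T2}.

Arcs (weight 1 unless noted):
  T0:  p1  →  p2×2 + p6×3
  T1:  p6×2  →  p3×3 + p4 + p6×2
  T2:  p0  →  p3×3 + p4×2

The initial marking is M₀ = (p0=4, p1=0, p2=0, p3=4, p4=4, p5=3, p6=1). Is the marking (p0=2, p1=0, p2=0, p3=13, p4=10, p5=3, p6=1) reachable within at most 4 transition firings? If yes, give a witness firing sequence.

NO — not reachable within 4 firings

depth 0: 1 marking
depth 1: 2 markings reached so far
depth 2: 3 markings reached so far
depth 3: 4 markings reached so far
depth 4: 5 markings reached so far
target is not among the 5 markings reachable within 4 steps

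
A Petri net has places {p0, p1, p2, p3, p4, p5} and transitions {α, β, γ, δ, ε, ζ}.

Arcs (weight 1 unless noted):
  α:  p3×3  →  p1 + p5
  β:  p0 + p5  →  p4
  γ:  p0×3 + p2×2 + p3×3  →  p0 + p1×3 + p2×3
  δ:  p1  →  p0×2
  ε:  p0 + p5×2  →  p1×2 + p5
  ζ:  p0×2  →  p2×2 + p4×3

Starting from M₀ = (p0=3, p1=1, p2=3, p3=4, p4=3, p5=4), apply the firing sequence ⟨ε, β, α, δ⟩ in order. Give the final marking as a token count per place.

(p0=3, p1=3, p2=3, p3=1, p4=4, p5=3)

step 1: fire ε:  (p0=3, p1=1, p2=3, p3=4, p4=3, p5=4) → (p0=2, p1=3, p2=3, p3=4, p4=3, p5=3)
step 2: fire β:  (p0=2, p1=3, p2=3, p3=4, p4=3, p5=3) → (p0=1, p1=3, p2=3, p3=4, p4=4, p5=2)
step 3: fire α:  (p0=1, p1=3, p2=3, p3=4, p4=4, p5=2) → (p0=1, p1=4, p2=3, p3=1, p4=4, p5=3)
step 4: fire δ:  (p0=1, p1=4, p2=3, p3=1, p4=4, p5=3) → (p0=3, p1=3, p2=3, p3=1, p4=4, p5=3)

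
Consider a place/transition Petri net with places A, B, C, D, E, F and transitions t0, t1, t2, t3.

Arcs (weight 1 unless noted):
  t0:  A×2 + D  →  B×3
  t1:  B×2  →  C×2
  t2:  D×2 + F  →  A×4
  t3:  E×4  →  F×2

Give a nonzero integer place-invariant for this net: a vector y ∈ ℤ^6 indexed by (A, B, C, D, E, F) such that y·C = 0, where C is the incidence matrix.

Incidence matrix C (rows=places, cols=transitions):
       t0   t1   t2   t3
    A  -2    0    4    0
    B   3   -2    0    0
    C   0    2    0    0
    D  -1    0   -2    0
    E   0    0    0   -4
    F   0    0   -1    2

Candidate y = [3, 4, 4, 6, 0, 0]; check y·C column-wise:
  col t0: 3·-2 + 4·3 + 4·0 + 6·-1 = 0
  col t1: 3·0 + 4·-2 + 4·2 + 6·0 = 0
  col t2: 3·4 + 4·0 + 4·0 + 6·-2 + 0·-1 = 0
  col t3: 3·0 + 4·0 + 4·0 + 6·0 + 0·-4 + 0·2 = 0

y = (A:3, B:4, C:4, D:6, E:0, F:0)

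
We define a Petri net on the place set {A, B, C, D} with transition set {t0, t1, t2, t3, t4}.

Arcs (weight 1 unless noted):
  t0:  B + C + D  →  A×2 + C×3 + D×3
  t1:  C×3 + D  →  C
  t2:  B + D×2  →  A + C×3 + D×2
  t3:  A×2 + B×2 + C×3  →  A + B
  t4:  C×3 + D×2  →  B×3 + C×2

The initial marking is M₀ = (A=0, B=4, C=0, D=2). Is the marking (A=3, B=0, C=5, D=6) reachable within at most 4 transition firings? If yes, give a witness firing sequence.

NO — not reachable within 4 firings

depth 0: 1 marking
depth 1: 2 markings reached so far
depth 2: 6 markings reached so far
depth 3: 15 markings reached so far
depth 4: 36 markings reached so far
target is not among the 36 markings reachable within 4 steps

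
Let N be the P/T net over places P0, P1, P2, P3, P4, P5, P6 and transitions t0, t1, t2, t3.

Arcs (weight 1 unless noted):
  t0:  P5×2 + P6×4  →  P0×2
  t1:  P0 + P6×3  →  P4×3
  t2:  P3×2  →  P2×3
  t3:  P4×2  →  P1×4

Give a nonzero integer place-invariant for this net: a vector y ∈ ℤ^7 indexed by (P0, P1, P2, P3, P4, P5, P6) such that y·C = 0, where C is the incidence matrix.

y = (P0:0, P1:0, P2:2, P3:3, P4:0, P5:0, P6:0)

Incidence matrix C (rows=places, cols=transitions):
       t0   t1   t2   t3
   P0   2   -1    0    0
   P1   0    0    0    4
   P2   0    0    3    0
   P3   0    0   -2    0
   P4   0    3    0   -2
   P5  -2    0    0    0
   P6  -4   -3    0    0

Candidate y = [0, 0, 2, 3, 0, 0, 0]; check y·C column-wise:
  col t0: 0·2 + 2·0 + 3·0 + 0·-2 + 0·-4 = 0
  col t1: 0·-1 + 2·0 + 3·0 + 0·3 + 0·-3 = 0
  col t2: 2·3 + 3·-2 = 0
  col t3: 0·4 + 2·0 + 3·0 + 0·-2 = 0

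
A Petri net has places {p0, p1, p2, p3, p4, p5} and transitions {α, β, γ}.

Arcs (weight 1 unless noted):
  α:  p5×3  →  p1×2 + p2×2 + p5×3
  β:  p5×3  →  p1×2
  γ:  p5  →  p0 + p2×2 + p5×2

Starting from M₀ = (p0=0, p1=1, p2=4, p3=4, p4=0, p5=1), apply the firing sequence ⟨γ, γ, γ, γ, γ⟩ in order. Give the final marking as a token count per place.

step 1: fire γ:  (p0=0, p1=1, p2=4, p3=4, p4=0, p5=1) → (p0=1, p1=1, p2=6, p3=4, p4=0, p5=2)
step 2: fire γ:  (p0=1, p1=1, p2=6, p3=4, p4=0, p5=2) → (p0=2, p1=1, p2=8, p3=4, p4=0, p5=3)
step 3: fire γ:  (p0=2, p1=1, p2=8, p3=4, p4=0, p5=3) → (p0=3, p1=1, p2=10, p3=4, p4=0, p5=4)
step 4: fire γ:  (p0=3, p1=1, p2=10, p3=4, p4=0, p5=4) → (p0=4, p1=1, p2=12, p3=4, p4=0, p5=5)
step 5: fire γ:  (p0=4, p1=1, p2=12, p3=4, p4=0, p5=5) → (p0=5, p1=1, p2=14, p3=4, p4=0, p5=6)

(p0=5, p1=1, p2=14, p3=4, p4=0, p5=6)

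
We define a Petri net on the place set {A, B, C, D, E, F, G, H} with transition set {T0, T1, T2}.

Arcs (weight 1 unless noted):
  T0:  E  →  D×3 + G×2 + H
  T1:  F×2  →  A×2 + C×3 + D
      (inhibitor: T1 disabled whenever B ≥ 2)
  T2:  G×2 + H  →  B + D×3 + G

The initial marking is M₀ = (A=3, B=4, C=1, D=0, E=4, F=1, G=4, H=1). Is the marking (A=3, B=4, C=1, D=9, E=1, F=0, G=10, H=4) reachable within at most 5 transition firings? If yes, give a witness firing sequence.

depth 0: 1 marking
depth 1: 3 markings reached so far
depth 2: 5 markings reached so far
depth 3: 8 markings reached so far
depth 4: 11 markings reached so far
depth 5: 14 markings reached so far
target is not among the 14 markings reachable within 5 steps

NO — not reachable within 5 firings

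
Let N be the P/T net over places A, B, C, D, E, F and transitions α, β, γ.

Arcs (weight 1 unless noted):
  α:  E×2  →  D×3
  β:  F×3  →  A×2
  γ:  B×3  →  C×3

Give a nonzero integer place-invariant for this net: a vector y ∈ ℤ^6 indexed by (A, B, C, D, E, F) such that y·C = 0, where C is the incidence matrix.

Incidence matrix C (rows=places, cols=transitions):
        α    β    γ
    A   0    2    0
    B   0    0   -3
    C   0    0    3
    D   3    0    0
    E  -2    0    0
    F   0   -3    0

Candidate y = [0, 1, 1, 0, 0, 0]; check y·C column-wise:
  col α: 1·0 + 1·0 + 0·3 + 0·-2 = 0
  col β: 0·2 + 1·0 + 1·0 + 0·-3 = 0
  col γ: 1·-3 + 1·3 = 0

y = (A:0, B:1, C:1, D:0, E:0, F:0)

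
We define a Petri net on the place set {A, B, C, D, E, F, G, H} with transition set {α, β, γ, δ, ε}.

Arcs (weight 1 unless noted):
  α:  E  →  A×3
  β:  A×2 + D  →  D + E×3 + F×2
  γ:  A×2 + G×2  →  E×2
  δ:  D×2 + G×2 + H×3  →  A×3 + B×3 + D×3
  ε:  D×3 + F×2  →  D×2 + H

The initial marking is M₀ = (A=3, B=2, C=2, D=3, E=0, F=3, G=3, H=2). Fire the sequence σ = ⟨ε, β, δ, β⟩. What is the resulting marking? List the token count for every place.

step 1: fire ε:  (A=3, B=2, C=2, D=3, E=0, F=3, G=3, H=2) → (A=3, B=2, C=2, D=2, E=0, F=1, G=3, H=3)
step 2: fire β:  (A=3, B=2, C=2, D=2, E=0, F=1, G=3, H=3) → (A=1, B=2, C=2, D=2, E=3, F=3, G=3, H=3)
step 3: fire δ:  (A=1, B=2, C=2, D=2, E=3, F=3, G=3, H=3) → (A=4, B=5, C=2, D=3, E=3, F=3, G=1, H=0)
step 4: fire β:  (A=4, B=5, C=2, D=3, E=3, F=3, G=1, H=0) → (A=2, B=5, C=2, D=3, E=6, F=5, G=1, H=0)

(A=2, B=5, C=2, D=3, E=6, F=5, G=1, H=0)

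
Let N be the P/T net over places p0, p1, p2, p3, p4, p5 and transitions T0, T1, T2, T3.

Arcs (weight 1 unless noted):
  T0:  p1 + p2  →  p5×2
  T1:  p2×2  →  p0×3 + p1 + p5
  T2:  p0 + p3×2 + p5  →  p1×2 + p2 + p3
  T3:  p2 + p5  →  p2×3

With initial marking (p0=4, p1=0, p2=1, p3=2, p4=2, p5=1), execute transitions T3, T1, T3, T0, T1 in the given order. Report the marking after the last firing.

(p0=10, p1=1, p2=0, p3=2, p4=2, p5=3)

step 1: fire T3:  (p0=4, p1=0, p2=1, p3=2, p4=2, p5=1) → (p0=4, p1=0, p2=3, p3=2, p4=2, p5=0)
step 2: fire T1:  (p0=4, p1=0, p2=3, p3=2, p4=2, p5=0) → (p0=7, p1=1, p2=1, p3=2, p4=2, p5=1)
step 3: fire T3:  (p0=7, p1=1, p2=1, p3=2, p4=2, p5=1) → (p0=7, p1=1, p2=3, p3=2, p4=2, p5=0)
step 4: fire T0:  (p0=7, p1=1, p2=3, p3=2, p4=2, p5=0) → (p0=7, p1=0, p2=2, p3=2, p4=2, p5=2)
step 5: fire T1:  (p0=7, p1=0, p2=2, p3=2, p4=2, p5=2) → (p0=10, p1=1, p2=0, p3=2, p4=2, p5=3)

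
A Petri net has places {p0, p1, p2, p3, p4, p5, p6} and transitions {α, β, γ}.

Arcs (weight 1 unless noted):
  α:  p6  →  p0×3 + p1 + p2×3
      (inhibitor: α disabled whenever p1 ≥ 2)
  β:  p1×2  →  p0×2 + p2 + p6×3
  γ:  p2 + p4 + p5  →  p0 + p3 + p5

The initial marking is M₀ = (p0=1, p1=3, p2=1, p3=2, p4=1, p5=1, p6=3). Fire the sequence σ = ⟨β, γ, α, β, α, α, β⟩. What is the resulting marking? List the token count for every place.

step 1: fire β:  (p0=1, p1=3, p2=1, p3=2, p4=1, p5=1, p6=3) → (p0=3, p1=1, p2=2, p3=2, p4=1, p5=1, p6=6)
step 2: fire γ:  (p0=3, p1=1, p2=2, p3=2, p4=1, p5=1, p6=6) → (p0=4, p1=1, p2=1, p3=3, p4=0, p5=1, p6=6)
step 3: fire α:  (p0=4, p1=1, p2=1, p3=3, p4=0, p5=1, p6=6) → (p0=7, p1=2, p2=4, p3=3, p4=0, p5=1, p6=5)
step 4: fire β:  (p0=7, p1=2, p2=4, p3=3, p4=0, p5=1, p6=5) → (p0=9, p1=0, p2=5, p3=3, p4=0, p5=1, p6=8)
step 5: fire α:  (p0=9, p1=0, p2=5, p3=3, p4=0, p5=1, p6=8) → (p0=12, p1=1, p2=8, p3=3, p4=0, p5=1, p6=7)
step 6: fire α:  (p0=12, p1=1, p2=8, p3=3, p4=0, p5=1, p6=7) → (p0=15, p1=2, p2=11, p3=3, p4=0, p5=1, p6=6)
step 7: fire β:  (p0=15, p1=2, p2=11, p3=3, p4=0, p5=1, p6=6) → (p0=17, p1=0, p2=12, p3=3, p4=0, p5=1, p6=9)

(p0=17, p1=0, p2=12, p3=3, p4=0, p5=1, p6=9)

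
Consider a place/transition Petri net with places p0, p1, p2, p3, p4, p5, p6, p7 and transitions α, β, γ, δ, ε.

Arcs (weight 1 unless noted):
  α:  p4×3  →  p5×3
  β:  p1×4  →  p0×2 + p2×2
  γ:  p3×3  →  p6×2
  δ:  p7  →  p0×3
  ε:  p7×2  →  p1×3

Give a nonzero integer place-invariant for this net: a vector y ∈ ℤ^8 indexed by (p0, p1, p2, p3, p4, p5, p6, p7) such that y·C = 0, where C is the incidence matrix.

Incidence matrix C (rows=places, cols=transitions):
        α    β    γ    δ    ε
   p0   0    2    0    3    0
   p1   0   -4    0    0    3
   p2   0    2    0    0    0
   p3   0    0   -3    0    0
   p4  -3    0    0    0    0
   p5   3    0    0    0    0
   p6   0    0    2    0    0
   p7   0    0    0   -1   -2

Candidate y = [0, 0, 0, 0, 1, 1, 0, 0]; check y·C column-wise:
  col α: 1·-3 + 1·3 = 0
  col β: 0·2 + 0·-4 + 0·2 + 1·0 + 1·0 = 0
  col γ: 0·-3 + 1·0 + 1·0 + 0·2 = 0
  col δ: 0·3 + 1·0 + 1·0 + 0·-1 = 0
  col ε: 0·3 + 1·0 + 1·0 + 0·-2 = 0

y = (p0:0, p1:0, p2:0, p3:0, p4:1, p5:1, p6:0, p7:0)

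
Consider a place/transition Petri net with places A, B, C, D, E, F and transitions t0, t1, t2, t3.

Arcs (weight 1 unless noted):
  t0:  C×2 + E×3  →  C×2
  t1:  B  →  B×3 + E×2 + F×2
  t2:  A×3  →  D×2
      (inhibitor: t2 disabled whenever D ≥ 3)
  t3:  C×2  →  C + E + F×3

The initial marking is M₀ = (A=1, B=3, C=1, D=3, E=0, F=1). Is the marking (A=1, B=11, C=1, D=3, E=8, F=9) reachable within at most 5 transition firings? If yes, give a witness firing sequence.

step 1: fire t1:  (A=1, B=3, C=1, D=3, E=0, F=1) → (A=1, B=5, C=1, D=3, E=2, F=3)
step 2: fire t1:  (A=1, B=5, C=1, D=3, E=2, F=3) → (A=1, B=7, C=1, D=3, E=4, F=5)
step 3: fire t1:  (A=1, B=7, C=1, D=3, E=4, F=5) → (A=1, B=9, C=1, D=3, E=6, F=7)
step 4: fire t1:  (A=1, B=9, C=1, D=3, E=6, F=7) → (A=1, B=11, C=1, D=3, E=8, F=9)

YES — reachable via ⟨t1, t1, t1, t1⟩ (4 firings)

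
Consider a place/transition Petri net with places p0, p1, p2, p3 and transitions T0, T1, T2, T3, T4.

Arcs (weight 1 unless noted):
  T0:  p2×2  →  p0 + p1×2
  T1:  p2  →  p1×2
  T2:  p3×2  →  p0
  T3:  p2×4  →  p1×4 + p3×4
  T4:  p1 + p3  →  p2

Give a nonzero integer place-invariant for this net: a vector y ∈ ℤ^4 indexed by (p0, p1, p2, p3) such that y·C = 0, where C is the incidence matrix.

y = (p0:2, p1:1, p2:2, p3:1)

Incidence matrix C (rows=places, cols=transitions):
       T0   T1   T2   T3   T4
   p0   1    0    1    0    0
   p1   2    2    0    4   -1
   p2  -2   -1    0   -4    1
   p3   0    0   -2    4   -1

Candidate y = [2, 1, 2, 1]; check y·C column-wise:
  col T0: 2·1 + 1·2 + 2·-2 + 1·0 = 0
  col T1: 2·0 + 1·2 + 2·-1 + 1·0 = 0
  col T2: 2·1 + 1·0 + 2·0 + 1·-2 = 0
  col T3: 2·0 + 1·4 + 2·-4 + 1·4 = 0
  col T4: 2·0 + 1·-1 + 2·1 + 1·-1 = 0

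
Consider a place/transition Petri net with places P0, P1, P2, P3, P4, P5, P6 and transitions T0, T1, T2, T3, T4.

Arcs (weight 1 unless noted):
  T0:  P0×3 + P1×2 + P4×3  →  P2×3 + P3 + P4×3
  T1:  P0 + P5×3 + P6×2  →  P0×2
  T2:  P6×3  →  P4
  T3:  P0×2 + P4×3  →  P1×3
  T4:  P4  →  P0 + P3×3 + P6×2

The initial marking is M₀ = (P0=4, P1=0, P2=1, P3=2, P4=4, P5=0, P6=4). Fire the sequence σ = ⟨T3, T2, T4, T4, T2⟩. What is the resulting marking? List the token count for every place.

step 1: fire T3:  (P0=4, P1=0, P2=1, P3=2, P4=4, P5=0, P6=4) → (P0=2, P1=3, P2=1, P3=2, P4=1, P5=0, P6=4)
step 2: fire T2:  (P0=2, P1=3, P2=1, P3=2, P4=1, P5=0, P6=4) → (P0=2, P1=3, P2=1, P3=2, P4=2, P5=0, P6=1)
step 3: fire T4:  (P0=2, P1=3, P2=1, P3=2, P4=2, P5=0, P6=1) → (P0=3, P1=3, P2=1, P3=5, P4=1, P5=0, P6=3)
step 4: fire T4:  (P0=3, P1=3, P2=1, P3=5, P4=1, P5=0, P6=3) → (P0=4, P1=3, P2=1, P3=8, P4=0, P5=0, P6=5)
step 5: fire T2:  (P0=4, P1=3, P2=1, P3=8, P4=0, P5=0, P6=5) → (P0=4, P1=3, P2=1, P3=8, P4=1, P5=0, P6=2)

(P0=4, P1=3, P2=1, P3=8, P4=1, P5=0, P6=2)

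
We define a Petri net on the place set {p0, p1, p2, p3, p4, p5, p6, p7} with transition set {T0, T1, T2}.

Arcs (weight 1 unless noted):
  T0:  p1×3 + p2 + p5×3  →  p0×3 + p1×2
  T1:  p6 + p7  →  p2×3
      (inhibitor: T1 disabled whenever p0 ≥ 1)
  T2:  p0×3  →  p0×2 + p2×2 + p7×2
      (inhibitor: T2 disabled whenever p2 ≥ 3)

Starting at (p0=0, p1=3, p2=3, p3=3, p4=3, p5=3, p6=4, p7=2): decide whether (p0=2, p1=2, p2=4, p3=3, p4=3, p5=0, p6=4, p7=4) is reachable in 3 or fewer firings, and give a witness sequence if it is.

YES — reachable via ⟨T0, T2⟩ (2 firings)

step 1: fire T0:  (p0=0, p1=3, p2=3, p3=3, p4=3, p5=3, p6=4, p7=2) → (p0=3, p1=2, p2=2, p3=3, p4=3, p5=0, p6=4, p7=2)
step 2: fire T2:  (p0=3, p1=2, p2=2, p3=3, p4=3, p5=0, p6=4, p7=2) → (p0=2, p1=2, p2=4, p3=3, p4=3, p5=0, p6=4, p7=4)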